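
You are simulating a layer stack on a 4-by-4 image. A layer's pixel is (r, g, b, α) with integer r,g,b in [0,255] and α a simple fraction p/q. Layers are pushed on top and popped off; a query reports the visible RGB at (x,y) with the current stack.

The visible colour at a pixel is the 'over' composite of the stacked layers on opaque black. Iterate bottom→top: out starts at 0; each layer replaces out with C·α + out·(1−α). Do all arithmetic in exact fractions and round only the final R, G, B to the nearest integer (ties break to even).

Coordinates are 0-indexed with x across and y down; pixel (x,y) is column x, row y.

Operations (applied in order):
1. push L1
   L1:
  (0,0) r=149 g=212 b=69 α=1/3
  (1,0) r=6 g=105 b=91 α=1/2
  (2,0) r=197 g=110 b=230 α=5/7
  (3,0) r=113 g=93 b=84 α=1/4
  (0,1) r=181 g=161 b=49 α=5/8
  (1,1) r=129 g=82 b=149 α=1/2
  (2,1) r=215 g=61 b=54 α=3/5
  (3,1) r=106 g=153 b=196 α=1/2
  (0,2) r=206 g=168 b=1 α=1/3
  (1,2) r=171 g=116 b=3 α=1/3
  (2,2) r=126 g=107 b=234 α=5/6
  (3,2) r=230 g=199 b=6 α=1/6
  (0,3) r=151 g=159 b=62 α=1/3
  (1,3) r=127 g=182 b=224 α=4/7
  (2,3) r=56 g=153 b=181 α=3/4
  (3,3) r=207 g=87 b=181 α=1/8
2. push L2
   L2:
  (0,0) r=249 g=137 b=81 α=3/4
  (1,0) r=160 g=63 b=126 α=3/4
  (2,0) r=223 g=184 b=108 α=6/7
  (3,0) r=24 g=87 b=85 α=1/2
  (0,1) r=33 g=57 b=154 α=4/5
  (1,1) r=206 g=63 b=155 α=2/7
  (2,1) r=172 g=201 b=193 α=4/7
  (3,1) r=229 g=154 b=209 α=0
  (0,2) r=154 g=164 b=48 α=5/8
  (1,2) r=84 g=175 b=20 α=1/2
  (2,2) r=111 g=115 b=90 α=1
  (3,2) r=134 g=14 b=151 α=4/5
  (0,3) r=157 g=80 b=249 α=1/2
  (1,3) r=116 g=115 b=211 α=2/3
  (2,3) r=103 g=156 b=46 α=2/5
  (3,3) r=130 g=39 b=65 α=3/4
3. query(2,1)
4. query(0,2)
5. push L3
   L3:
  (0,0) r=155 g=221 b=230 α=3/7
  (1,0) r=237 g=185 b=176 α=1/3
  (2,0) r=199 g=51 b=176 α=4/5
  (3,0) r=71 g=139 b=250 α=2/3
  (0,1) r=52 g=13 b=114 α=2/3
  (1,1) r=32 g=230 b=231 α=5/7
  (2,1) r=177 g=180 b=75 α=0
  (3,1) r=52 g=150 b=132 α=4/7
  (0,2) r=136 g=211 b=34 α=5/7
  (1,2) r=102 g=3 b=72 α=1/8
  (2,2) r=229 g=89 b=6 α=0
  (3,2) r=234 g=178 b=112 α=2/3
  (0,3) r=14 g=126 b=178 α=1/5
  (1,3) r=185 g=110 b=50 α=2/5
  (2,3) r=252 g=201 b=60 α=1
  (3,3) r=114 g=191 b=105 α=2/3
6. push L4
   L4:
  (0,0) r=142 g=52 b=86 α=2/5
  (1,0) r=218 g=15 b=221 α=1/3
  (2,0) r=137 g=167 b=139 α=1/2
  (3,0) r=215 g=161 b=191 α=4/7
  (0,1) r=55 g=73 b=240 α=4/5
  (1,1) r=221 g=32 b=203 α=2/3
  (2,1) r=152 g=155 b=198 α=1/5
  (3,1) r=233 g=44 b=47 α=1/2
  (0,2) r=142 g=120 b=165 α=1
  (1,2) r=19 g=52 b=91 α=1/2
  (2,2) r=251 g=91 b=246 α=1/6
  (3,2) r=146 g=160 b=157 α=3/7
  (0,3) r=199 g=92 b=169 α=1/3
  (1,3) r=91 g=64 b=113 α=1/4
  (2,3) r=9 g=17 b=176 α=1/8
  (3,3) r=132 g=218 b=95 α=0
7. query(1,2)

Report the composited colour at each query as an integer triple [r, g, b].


(2,1) stack=L1,L2; from [0,0,0]:
+L1 (α=3/5) → [129, 183/5, 162/5]
+L2 (α=4/7) → [1075/7, 4569/35, 4346/35]
rounded: [154, 131, 124]

at x=0,y=2 over L1,L2:
after L1 α=1/3: [206/3, 56, 1/3]
after L2 α=5/8: [122, 247/2, 241/8]
→ [122, 124, 30]

at x=1,y=2 over L1,L2,L3,L4:
L1 α=1/3: [57, 116/3, 1]
L2 α=1/2: [141/2, 641/6, 21/2]
L3 α=1/8: [1191/16, 4505/48, 291/16]
L4 α=1/2: [1495/32, 7001/96, 1747/32]
= [47, 73, 55]


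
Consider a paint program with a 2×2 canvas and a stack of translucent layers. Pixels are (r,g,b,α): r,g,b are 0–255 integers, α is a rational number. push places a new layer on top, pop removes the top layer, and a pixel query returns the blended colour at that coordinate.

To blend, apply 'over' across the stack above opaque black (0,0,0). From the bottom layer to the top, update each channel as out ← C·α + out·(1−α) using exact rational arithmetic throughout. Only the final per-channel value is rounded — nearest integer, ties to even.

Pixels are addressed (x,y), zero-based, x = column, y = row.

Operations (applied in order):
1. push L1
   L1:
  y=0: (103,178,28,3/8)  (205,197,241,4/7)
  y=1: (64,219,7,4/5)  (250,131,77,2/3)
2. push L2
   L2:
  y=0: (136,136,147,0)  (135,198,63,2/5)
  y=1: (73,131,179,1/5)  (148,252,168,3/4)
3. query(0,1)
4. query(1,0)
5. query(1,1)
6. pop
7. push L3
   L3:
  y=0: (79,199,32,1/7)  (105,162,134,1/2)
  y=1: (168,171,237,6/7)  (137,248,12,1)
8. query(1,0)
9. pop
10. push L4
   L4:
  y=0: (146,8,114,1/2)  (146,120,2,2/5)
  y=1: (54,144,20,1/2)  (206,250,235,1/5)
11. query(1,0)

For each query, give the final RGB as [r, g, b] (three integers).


(0,1) stack=L1,L2; from [0,0,0]:
after L1 α=4/5: [256/5, 876/5, 28/5]
after L2 α=1/5: [1389/25, 4159/25, 1007/25]
= [56, 166, 40]

at x=1,y=0 over L1,L2:
L1 α=4/7: [820/7, 788/7, 964/7]
L2 α=2/5: [870/7, 5136/35, 3774/35]
= [124, 147, 108]

(1,1) stack=L1,L2; from [0,0,0]:
+L1 (α=2/3) → [500/3, 262/3, 154/3]
+L2 (α=3/4) → [458/3, 1265/6, 833/6]
rounded: [153, 211, 139]

query (1,0) [L1,L3] — begin 0,0,0
+L1 (α=4/7) → [820/7, 788/7, 964/7]
+L3 (α=1/2) → [1555/14, 961/7, 951/7]
→ [111, 137, 136]

(1,0) stack=L1,L4; from [0,0,0]:
after L1 α=4/7: [820/7, 788/7, 964/7]
after L4 α=2/5: [4504/35, 4044/35, 584/7]
= [129, 116, 83]


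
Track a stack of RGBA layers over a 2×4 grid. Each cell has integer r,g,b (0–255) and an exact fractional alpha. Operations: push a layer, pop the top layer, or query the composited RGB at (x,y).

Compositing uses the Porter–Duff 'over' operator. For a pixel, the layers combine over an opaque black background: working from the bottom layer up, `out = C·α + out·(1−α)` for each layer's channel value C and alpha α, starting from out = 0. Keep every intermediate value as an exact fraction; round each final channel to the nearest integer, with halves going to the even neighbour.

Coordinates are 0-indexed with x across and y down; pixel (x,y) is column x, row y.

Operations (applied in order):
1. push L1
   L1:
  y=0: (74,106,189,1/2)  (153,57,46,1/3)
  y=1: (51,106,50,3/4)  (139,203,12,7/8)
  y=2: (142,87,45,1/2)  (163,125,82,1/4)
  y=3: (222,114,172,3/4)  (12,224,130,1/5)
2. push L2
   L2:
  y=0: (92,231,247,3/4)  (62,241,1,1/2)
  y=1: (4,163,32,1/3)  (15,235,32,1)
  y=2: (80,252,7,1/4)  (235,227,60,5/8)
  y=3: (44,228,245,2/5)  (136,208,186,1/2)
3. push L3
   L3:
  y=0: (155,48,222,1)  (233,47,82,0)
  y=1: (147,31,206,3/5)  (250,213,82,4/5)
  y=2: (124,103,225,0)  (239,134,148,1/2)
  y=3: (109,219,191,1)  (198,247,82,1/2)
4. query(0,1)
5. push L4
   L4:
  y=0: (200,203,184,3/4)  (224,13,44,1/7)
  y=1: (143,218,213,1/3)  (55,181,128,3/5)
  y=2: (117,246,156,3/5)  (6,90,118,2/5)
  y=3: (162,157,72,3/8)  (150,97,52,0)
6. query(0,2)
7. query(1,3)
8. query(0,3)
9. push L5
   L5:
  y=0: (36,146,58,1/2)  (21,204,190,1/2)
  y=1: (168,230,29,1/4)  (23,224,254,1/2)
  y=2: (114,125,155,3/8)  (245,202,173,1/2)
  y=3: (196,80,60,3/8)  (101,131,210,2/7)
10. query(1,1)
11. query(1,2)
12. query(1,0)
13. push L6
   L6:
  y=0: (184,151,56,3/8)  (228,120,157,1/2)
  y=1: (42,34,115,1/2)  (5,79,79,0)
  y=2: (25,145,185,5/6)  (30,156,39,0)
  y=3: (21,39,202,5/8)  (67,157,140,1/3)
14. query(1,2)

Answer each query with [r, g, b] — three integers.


query (0,1) [L1,L2,L3] — begin 0,0,0
after L1 α=3/4: [153/4, 159/2, 75/2]
after L2 α=1/3: [161/6, 322/3, 107/3]
after L3 α=3/5: [1484/15, 923/15, 2068/15]
rounded: [99, 62, 138]

at x=0,y=2 over L1,L2,L3,L4:
after L1 α=1/2: [71, 87/2, 45/2]
after L2 α=1/4: [293/4, 765/8, 149/8]
after L3 α=0: [293/4, 765/8, 149/8]
after L4 α=3/5: [199/2, 3717/20, 2021/20]
= [100, 186, 101]

query (1,3) [L1,L2,L3,L4] — begin 0,0,0
after L1 α=1/5: [12/5, 224/5, 26]
after L2 α=1/2: [346/5, 632/5, 106]
after L3 α=1/2: [668/5, 1867/10, 94]
after L4 α=0: [668/5, 1867/10, 94]
= [134, 187, 94]

(0,3) stack=L1,L2,L3,L4; from [0,0,0]:
after L1 α=3/4: [333/2, 171/2, 129]
after L2 α=2/5: [235/2, 285/2, 877/5]
after L3 α=1: [109, 219, 191]
after L4 α=3/8: [1031/8, 783/4, 1171/8]
= [129, 196, 146]

at x=1,y=1 over L1,L2,L3,L4,L5:
L1 α=7/8: [973/8, 1421/8, 21/2]
L2 α=1: [15, 235, 32]
L3 α=4/5: [203, 1087/5, 72]
L4 α=3/5: [571/5, 4889/25, 528/5]
L5 α=1/2: [343/5, 10489/50, 899/5]
→ [69, 210, 180]

query (1,2) [L1,L2,L3,L4,L5] — begin 0,0,0
+L1 (α=1/4) → [163/4, 125/4, 41/2]
+L2 (α=5/8) → [5189/32, 4915/32, 723/16]
+L3 (α=1/2) → [12837/64, 9203/64, 3091/32]
+L4 (α=2/5) → [39279/320, 39129/320, 3365/32]
+L5 (α=1/2) → [117679/640, 103769/640, 8901/64]
= [184, 162, 139]

at x=1,y=0 over L1,L2,L3,L4,L5:
after L1 α=1/3: [51, 19, 46/3]
after L2 α=1/2: [113/2, 130, 49/6]
after L3 α=0: [113/2, 130, 49/6]
after L4 α=1/7: [563/7, 793/7, 93/7]
after L5 α=1/2: [355/7, 2221/14, 1423/14]
= [51, 159, 102]

at x=1,y=2 over L1,L2,L3,L4,L5,L6:
L1 α=1/4: [163/4, 125/4, 41/2]
L2 α=5/8: [5189/32, 4915/32, 723/16]
L3 α=1/2: [12837/64, 9203/64, 3091/32]
L4 α=2/5: [39279/320, 39129/320, 3365/32]
L5 α=1/2: [117679/640, 103769/640, 8901/64]
L6 α=0: [117679/640, 103769/640, 8901/64]
rounded: [184, 162, 139]


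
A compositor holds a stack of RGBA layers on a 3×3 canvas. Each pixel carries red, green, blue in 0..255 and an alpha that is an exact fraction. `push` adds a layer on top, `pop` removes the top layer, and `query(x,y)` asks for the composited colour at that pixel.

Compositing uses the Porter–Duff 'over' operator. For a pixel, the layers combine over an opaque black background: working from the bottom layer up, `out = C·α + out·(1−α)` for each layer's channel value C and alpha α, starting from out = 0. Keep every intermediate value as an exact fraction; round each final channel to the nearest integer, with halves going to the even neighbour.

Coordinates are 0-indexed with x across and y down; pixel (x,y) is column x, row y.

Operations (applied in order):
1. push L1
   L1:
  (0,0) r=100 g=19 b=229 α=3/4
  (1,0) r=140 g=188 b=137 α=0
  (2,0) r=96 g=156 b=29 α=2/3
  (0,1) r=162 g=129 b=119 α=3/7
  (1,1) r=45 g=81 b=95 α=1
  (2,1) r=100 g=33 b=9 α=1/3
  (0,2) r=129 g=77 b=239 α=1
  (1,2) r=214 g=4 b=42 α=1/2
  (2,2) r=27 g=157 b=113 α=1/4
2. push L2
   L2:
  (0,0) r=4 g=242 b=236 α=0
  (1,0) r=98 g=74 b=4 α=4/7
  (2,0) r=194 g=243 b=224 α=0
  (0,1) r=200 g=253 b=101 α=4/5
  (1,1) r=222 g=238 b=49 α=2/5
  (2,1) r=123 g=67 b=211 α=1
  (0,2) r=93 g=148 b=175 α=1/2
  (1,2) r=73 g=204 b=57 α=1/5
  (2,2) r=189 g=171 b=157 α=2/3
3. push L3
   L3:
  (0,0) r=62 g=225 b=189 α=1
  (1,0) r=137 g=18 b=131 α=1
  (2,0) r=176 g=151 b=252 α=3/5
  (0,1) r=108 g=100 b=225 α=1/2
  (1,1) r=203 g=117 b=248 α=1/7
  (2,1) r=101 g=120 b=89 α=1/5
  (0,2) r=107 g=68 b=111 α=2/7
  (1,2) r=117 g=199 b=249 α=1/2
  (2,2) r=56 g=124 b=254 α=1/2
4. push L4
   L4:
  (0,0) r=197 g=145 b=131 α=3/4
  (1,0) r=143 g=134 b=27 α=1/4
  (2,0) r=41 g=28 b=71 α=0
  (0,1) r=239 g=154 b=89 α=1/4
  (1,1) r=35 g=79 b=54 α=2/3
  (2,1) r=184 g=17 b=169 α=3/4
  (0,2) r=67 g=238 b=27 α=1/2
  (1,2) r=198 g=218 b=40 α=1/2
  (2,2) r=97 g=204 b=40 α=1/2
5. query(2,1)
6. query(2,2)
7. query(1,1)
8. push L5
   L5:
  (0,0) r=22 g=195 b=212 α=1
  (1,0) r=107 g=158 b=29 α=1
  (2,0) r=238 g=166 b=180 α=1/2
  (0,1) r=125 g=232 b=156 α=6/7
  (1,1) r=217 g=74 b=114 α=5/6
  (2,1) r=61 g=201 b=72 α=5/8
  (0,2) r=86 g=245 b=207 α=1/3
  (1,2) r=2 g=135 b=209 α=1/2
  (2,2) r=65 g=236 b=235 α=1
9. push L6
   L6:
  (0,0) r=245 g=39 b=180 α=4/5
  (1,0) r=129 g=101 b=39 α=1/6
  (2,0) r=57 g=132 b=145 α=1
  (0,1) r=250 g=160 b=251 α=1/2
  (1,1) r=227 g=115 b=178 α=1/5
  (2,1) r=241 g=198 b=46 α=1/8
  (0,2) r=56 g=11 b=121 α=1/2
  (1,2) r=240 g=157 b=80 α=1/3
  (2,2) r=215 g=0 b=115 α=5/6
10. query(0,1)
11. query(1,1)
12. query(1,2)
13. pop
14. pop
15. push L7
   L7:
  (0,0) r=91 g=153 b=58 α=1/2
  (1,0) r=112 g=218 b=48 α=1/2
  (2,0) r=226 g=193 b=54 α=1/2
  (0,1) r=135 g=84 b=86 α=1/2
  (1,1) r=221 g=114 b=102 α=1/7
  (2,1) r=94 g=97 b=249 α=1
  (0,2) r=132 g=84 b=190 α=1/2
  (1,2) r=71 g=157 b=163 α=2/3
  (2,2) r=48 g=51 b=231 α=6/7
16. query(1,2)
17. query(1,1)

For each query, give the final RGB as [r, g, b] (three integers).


(2,1) stack=L1,L2,L3,L4; from [0,0,0]:
L1 α=1/3: [100/3, 11, 3]
L2 α=1: [123, 67, 211]
L3 α=1/5: [593/5, 388/5, 933/5]
L4 α=3/4: [3353/20, 643/20, 867/5]
→ [168, 32, 173]

(2,2) stack=L1,L2,L3,L4; from [0,0,0]:
+L1 (α=1/4) → [27/4, 157/4, 113/4]
+L2 (α=2/3) → [513/4, 1525/12, 1369/12]
+L3 (α=1/2) → [737/8, 3013/24, 4417/24]
+L4 (α=1/2) → [1513/16, 7909/48, 5377/48]
rounded: [95, 165, 112]

(1,1) stack=L1,L2,L3,L4; from [0,0,0]:
+L1 (α=1) → [45, 81, 95]
+L2 (α=2/5) → [579/5, 719/5, 383/5]
+L3 (α=1/7) → [4489/35, 4899/35, 3538/35]
+L4 (α=2/3) → [2313/35, 10429/105, 7318/105]
rounded: [66, 99, 70]

at x=0,y=1 over L1,L2,L3,L4,L5,L6:
after L1 α=3/7: [486/7, 387/7, 51]
after L2 α=4/5: [6086/35, 7471/35, 91]
after L3 α=1/2: [4933/35, 10971/70, 158]
after L4 α=1/4: [5791/35, 43693/280, 563/4]
after L5 α=6/7: [32041/245, 433453/1960, 4307/28]
after L6 α=1/2: [93291/490, 747053/3920, 11335/56]
= [190, 191, 202]

at x=1,y=1 over L1,L2,L3,L4,L5,L6:
after L1 α=1: [45, 81, 95]
after L2 α=2/5: [579/5, 719/5, 383/5]
after L3 α=1/7: [4489/35, 4899/35, 3538/35]
after L4 α=2/3: [2313/35, 10429/105, 7318/105]
after L5 α=5/6: [20144/105, 49279/630, 33584/315]
after L6 α=1/5: [104411/525, 134783/1575, 190406/1575]
rounded: [199, 86, 121]

query (1,2) [L1,L2,L3,L4,L5,L6] — begin 0,0,0
+L1 (α=1/2) → [107, 2, 21]
+L2 (α=1/5) → [501/5, 212/5, 141/5]
+L3 (α=1/2) → [543/5, 1207/10, 693/5]
+L4 (α=1/2) → [1533/10, 3387/20, 893/10]
+L5 (α=1/2) → [1553/20, 6087/40, 2983/20]
+L6 (α=1/3) → [3953/30, 9227/60, 1261/10]
→ [132, 154, 126]

query (1,2) [L1,L2,L3,L4,L7] — begin 0,0,0
after L1 α=1/2: [107, 2, 21]
after L2 α=1/5: [501/5, 212/5, 141/5]
after L3 α=1/2: [543/5, 1207/10, 693/5]
after L4 α=1/2: [1533/10, 3387/20, 893/10]
after L7 α=2/3: [2953/30, 9667/60, 4153/30]
rounded: [98, 161, 138]

(1,1) stack=L1,L2,L3,L4,L7; from [0,0,0]:
L1 α=1: [45, 81, 95]
L2 α=2/5: [579/5, 719/5, 383/5]
L3 α=1/7: [4489/35, 4899/35, 3538/35]
L4 α=2/3: [2313/35, 10429/105, 7318/105]
L7 α=1/7: [21613/245, 24848/245, 18206/245]
rounded: [88, 101, 74]


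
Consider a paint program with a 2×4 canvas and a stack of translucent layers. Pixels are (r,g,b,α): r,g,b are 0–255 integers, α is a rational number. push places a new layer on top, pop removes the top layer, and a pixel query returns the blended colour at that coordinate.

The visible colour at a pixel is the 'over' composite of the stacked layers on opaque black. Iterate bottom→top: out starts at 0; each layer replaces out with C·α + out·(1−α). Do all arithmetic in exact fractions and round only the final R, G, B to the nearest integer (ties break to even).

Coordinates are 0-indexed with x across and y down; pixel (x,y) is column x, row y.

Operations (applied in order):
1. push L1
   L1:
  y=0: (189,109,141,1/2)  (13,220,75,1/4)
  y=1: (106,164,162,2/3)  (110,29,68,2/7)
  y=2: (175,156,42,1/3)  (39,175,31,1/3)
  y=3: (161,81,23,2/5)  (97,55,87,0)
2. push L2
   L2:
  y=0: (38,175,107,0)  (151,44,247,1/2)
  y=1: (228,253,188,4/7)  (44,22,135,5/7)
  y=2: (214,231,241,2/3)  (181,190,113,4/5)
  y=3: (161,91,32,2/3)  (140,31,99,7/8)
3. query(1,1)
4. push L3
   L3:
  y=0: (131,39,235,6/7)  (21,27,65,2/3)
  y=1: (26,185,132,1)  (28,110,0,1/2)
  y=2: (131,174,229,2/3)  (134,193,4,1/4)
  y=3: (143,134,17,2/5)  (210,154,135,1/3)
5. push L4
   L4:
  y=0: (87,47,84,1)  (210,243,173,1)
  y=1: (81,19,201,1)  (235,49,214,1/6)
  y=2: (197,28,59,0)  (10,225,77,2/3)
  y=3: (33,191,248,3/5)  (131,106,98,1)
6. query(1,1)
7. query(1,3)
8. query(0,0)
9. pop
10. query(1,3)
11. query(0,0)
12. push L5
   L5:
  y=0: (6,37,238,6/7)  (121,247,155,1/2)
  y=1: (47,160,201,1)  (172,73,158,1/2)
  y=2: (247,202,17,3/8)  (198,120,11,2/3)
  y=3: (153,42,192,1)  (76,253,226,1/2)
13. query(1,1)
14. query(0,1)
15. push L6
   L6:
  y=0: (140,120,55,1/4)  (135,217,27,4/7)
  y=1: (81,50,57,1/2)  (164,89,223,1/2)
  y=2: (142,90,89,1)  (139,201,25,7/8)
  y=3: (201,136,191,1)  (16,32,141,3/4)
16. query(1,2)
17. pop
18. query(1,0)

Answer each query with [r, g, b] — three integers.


query (1,1) [L1,L2] — begin 0,0,0
+L1 (α=2/7) → [220/7, 58/7, 136/7]
+L2 (α=5/7) → [1980/49, 886/49, 4997/49]
→ [40, 18, 102]

(1,1) stack=L1,L2,L3,L4; from [0,0,0]:
L1 α=2/7: [220/7, 58/7, 136/7]
L2 α=5/7: [1980/49, 886/49, 4997/49]
L3 α=1/2: [1676/49, 3138/49, 4997/98]
L4 α=1/6: [19895/294, 18091/294, 15319/196]
→ [68, 62, 78]

query (1,3) [L1,L2,L3,L4] — begin 0,0,0
L1 α=0: [0, 0, 0]
L2 α=7/8: [245/2, 217/8, 693/8]
L3 α=1/3: [455/3, 833/12, 411/4]
L4 α=1: [131, 106, 98]
→ [131, 106, 98]

at x=0,y=0 over L1,L2,L3,L4:
L1 α=1/2: [189/2, 109/2, 141/2]
L2 α=0: [189/2, 109/2, 141/2]
L3 α=6/7: [1761/14, 577/14, 423/2]
L4 α=1: [87, 47, 84]
→ [87, 47, 84]

(1,3) stack=L1,L2,L3; from [0,0,0]:
L1 α=0: [0, 0, 0]
L2 α=7/8: [245/2, 217/8, 693/8]
L3 α=1/3: [455/3, 833/12, 411/4]
rounded: [152, 69, 103]

at x=0,y=0 over L1,L2,L3:
L1 α=1/2: [189/2, 109/2, 141/2]
L2 α=0: [189/2, 109/2, 141/2]
L3 α=6/7: [1761/14, 577/14, 423/2]
rounded: [126, 41, 212]

at x=1,y=1 over L1,L2,L3,L5:
L1 α=2/7: [220/7, 58/7, 136/7]
L2 α=5/7: [1980/49, 886/49, 4997/49]
L3 α=1/2: [1676/49, 3138/49, 4997/98]
L5 α=1/2: [5052/49, 6715/98, 20481/196]
= [103, 69, 104]

at x=0,y=1 over L1,L2,L3,L5:
L1 α=2/3: [212/3, 328/3, 108]
L2 α=4/7: [1124/7, 1340/7, 1076/7]
L3 α=1: [26, 185, 132]
L5 α=1: [47, 160, 201]
rounded: [47, 160, 201]

at x=1,y=2 over L1,L2,L3,L5,L6:
L1 α=1/3: [13, 175/3, 31/3]
L2 α=4/5: [737/5, 491/3, 1387/15]
L3 α=1/4: [2881/20, 171, 1407/20]
L5 α=2/3: [10801/60, 137, 1847/60]
L6 α=7/8: [69181/480, 193, 12347/480]
= [144, 193, 26]

(1,0) stack=L1,L2,L3,L5; from [0,0,0]:
L1 α=1/4: [13/4, 55, 75/4]
L2 α=1/2: [617/8, 99/2, 1063/8]
L3 α=2/3: [953/24, 69/2, 701/8]
L5 α=1/2: [3857/48, 563/4, 1941/16]
rounded: [80, 141, 121]


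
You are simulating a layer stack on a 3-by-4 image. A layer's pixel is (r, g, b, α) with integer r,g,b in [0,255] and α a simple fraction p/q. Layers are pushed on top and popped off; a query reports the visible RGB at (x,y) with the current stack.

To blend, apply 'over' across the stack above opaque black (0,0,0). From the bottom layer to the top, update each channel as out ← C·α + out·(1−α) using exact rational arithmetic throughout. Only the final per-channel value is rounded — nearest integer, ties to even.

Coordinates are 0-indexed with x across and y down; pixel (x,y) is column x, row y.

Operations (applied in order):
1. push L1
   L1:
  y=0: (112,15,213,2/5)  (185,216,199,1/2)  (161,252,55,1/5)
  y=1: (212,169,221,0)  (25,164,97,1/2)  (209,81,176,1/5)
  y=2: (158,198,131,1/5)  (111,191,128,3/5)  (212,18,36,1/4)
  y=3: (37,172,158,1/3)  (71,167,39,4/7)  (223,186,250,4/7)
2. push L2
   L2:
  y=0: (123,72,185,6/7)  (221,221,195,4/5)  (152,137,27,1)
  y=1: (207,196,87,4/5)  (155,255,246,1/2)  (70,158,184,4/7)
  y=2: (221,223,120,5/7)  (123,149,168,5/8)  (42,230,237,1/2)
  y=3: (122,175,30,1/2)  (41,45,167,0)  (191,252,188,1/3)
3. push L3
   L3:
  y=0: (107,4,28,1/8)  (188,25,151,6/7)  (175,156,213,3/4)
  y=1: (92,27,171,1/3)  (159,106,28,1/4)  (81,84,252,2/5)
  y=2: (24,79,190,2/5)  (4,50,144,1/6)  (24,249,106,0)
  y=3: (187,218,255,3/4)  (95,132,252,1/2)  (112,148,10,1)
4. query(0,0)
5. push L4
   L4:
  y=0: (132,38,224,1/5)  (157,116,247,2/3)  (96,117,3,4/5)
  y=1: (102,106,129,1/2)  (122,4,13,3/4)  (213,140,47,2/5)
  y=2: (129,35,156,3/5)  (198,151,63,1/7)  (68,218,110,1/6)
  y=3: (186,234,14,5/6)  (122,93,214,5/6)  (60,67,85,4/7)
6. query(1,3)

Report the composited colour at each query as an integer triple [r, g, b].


at x=0,y=0 over L1,L2,L3:
+L1 (α=2/5) → [224/5, 6, 426/5]
+L2 (α=6/7) → [3914/35, 438/7, 5976/35]
+L3 (α=1/8) → [4449/40, 221/4, 1529/10]
→ [111, 55, 153]

(1,3) stack=L1,L2,L3,L4; from [0,0,0]:
after L1 α=4/7: [284/7, 668/7, 156/7]
after L2 α=0: [284/7, 668/7, 156/7]
after L3 α=1/2: [949/14, 796/7, 960/7]
after L4 α=5/6: [3163/28, 4051/42, 4225/21]
→ [113, 96, 201]


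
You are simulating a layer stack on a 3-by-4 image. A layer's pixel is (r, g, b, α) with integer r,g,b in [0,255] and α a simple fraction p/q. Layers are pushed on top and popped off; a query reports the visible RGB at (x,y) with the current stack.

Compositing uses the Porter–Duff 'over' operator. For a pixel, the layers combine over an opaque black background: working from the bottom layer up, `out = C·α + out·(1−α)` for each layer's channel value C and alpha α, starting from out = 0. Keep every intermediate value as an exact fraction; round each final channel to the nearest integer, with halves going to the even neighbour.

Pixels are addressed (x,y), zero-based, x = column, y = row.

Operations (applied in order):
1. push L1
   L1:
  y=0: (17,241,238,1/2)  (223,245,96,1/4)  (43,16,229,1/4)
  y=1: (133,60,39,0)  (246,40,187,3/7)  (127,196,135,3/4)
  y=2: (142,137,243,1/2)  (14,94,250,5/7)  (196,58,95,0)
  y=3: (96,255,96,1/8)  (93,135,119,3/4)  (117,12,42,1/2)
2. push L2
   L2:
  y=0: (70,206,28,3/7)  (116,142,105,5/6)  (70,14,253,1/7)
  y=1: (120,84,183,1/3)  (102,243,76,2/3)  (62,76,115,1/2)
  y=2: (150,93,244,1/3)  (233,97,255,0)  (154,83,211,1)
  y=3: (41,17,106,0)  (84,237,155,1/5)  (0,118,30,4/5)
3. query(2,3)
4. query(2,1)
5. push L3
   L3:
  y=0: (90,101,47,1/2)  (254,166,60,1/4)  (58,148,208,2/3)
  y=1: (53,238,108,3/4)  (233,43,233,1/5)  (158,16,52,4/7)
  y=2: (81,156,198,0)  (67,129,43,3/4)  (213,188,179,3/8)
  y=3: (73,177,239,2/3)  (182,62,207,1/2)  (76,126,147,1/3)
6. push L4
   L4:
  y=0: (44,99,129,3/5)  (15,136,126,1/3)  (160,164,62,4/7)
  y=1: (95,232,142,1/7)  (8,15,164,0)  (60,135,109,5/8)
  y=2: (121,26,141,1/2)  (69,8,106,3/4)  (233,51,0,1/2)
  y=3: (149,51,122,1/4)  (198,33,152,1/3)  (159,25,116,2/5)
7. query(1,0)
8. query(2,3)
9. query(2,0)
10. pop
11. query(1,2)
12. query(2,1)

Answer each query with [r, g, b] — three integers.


at x=2,y=3 over L1,L2:
after L1 α=1/2: [117/2, 6, 21]
after L2 α=4/5: [117/10, 478/5, 141/5]
→ [12, 96, 28]

query (2,1) [L1,L2] — begin 0,0,0
L1 α=3/4: [381/4, 147, 405/4]
L2 α=1/2: [629/8, 223/2, 865/8]
= [79, 112, 108]

query (1,0) [L1,L2,L3,L4] — begin 0,0,0
L1 α=1/4: [223/4, 245/4, 24]
L2 α=5/6: [2543/24, 3085/24, 183/2]
L3 α=1/4: [4575/32, 4413/32, 669/8]
L4 α=1/3: [1605/16, 6589/48, 391/4]
= [100, 137, 98]

(2,3) stack=L1,L2,L3,L4; from [0,0,0]:
+L1 (α=1/2) → [117/2, 6, 21]
+L2 (α=4/5) → [117/10, 478/5, 141/5]
+L3 (α=1/3) → [497/15, 1586/15, 339/5]
+L4 (α=2/5) → [2087/25, 1836/25, 2177/25]
= [83, 73, 87]

(2,0) stack=L1,L2,L3,L4; from [0,0,0]:
L1 α=1/4: [43/4, 4, 229/4]
L2 α=1/7: [269/14, 38/7, 1193/14]
L3 α=2/3: [631/14, 2110/21, 2339/14]
L4 α=4/7: [10853/98, 6702/49, 10489/98]
rounded: [111, 137, 107]

query (1,2) [L1,L2,L3] — begin 0,0,0
+L1 (α=5/7) → [10, 470/7, 1250/7]
+L2 (α=0) → [10, 470/7, 1250/7]
+L3 (α=3/4) → [211/4, 3179/28, 2153/28]
→ [53, 114, 77]

at x=2,y=1 over L1,L2,L3:
after L1 α=3/4: [381/4, 147, 405/4]
after L2 α=1/2: [629/8, 223/2, 865/8]
after L3 α=4/7: [6943/56, 797/14, 4259/56]
= [124, 57, 76]


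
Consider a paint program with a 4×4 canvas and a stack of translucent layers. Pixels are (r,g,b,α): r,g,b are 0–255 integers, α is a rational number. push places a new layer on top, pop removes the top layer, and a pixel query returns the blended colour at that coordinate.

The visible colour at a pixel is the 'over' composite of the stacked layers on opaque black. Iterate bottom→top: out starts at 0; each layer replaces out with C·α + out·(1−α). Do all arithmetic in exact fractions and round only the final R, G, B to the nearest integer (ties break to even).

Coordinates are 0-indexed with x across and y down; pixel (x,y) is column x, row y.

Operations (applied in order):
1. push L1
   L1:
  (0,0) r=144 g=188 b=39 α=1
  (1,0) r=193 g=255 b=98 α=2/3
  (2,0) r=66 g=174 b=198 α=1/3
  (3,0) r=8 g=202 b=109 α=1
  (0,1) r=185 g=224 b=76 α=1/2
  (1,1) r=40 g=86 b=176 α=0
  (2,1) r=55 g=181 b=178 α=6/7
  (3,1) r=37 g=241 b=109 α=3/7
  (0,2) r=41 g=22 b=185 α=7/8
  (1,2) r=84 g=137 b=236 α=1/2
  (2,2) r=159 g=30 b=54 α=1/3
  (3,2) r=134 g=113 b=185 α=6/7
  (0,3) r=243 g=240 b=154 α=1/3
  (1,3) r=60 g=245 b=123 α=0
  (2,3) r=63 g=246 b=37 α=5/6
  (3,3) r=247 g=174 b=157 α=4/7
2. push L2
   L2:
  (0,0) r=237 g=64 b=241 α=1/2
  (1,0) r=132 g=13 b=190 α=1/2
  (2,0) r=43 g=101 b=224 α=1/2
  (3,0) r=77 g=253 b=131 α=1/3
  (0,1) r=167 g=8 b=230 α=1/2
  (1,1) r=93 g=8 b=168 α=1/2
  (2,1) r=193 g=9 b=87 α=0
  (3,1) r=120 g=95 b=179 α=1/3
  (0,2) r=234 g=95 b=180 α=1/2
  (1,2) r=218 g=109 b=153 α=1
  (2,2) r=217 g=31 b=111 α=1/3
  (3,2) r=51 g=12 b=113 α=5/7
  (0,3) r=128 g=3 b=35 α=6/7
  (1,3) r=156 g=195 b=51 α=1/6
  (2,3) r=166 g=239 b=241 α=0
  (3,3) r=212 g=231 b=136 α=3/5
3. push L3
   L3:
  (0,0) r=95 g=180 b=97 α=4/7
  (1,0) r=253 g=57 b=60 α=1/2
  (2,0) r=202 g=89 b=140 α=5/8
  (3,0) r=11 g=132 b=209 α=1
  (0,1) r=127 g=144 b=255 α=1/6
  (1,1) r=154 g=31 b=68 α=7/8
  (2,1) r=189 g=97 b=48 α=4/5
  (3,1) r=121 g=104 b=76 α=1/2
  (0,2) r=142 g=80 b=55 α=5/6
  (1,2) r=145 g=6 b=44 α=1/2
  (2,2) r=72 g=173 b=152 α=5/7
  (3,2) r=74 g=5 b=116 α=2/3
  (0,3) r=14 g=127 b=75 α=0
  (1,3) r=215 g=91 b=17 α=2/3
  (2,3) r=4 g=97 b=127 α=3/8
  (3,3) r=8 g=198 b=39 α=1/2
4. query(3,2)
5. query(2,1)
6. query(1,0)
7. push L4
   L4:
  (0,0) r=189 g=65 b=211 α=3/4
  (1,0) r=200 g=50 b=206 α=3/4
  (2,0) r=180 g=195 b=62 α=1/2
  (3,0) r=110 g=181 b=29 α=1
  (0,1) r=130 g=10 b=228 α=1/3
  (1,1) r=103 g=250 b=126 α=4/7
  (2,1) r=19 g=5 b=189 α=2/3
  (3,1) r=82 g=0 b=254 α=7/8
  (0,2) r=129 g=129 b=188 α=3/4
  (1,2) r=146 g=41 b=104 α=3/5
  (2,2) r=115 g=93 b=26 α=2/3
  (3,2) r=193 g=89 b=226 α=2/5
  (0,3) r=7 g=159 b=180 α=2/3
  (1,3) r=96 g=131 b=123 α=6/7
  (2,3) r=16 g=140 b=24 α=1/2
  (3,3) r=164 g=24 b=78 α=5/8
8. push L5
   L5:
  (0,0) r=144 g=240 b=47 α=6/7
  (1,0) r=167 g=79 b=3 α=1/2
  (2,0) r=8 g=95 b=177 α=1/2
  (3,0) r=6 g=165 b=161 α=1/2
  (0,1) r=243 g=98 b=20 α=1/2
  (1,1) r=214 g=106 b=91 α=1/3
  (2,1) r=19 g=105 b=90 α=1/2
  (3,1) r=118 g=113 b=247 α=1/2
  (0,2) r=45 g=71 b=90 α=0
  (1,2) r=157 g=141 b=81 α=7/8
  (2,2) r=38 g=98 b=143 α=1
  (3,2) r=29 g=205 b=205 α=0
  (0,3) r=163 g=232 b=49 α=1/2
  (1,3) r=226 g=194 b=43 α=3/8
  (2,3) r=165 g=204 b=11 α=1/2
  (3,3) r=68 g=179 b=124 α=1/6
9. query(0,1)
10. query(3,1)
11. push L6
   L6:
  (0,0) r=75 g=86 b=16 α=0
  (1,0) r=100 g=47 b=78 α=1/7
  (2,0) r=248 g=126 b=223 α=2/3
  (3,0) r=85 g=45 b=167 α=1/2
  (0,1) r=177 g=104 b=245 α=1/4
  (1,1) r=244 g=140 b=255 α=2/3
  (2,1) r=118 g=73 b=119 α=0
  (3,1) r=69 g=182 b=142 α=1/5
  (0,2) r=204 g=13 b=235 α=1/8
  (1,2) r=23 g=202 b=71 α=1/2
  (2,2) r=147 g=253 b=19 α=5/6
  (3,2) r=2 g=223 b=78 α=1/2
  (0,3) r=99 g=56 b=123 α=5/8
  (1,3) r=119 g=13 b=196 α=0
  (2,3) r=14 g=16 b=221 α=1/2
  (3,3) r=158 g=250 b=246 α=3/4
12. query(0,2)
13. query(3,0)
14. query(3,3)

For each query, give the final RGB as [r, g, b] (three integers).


query (3,2) [L1,L2,L3] — begin 0,0,0
after L1 α=6/7: [804/7, 678/7, 1110/7]
after L2 α=5/7: [3393/49, 1776/49, 6175/49]
after L3 α=2/3: [10645/147, 2266/147, 17543/147]
→ [72, 15, 119]

(2,1) stack=L1,L2,L3; from [0,0,0]:
L1 α=6/7: [330/7, 1086/7, 1068/7]
L2 α=0: [330/7, 1086/7, 1068/7]
L3 α=4/5: [5622/35, 3802/35, 2412/35]
= [161, 109, 69]

at x=1,y=0 over L1,L2,L3:
+L1 (α=2/3) → [386/3, 170, 196/3]
+L2 (α=1/2) → [391/3, 183/2, 383/3]
+L3 (α=1/2) → [575/3, 297/4, 563/6]
→ [192, 74, 94]

(0,1) stack=L1,L2,L3,L4,L5; from [0,0,0]:
after L1 α=1/2: [185/2, 112, 38]
after L2 α=1/2: [519/4, 60, 134]
after L3 α=1/6: [3103/24, 74, 925/6]
after L4 α=1/3: [4663/36, 158/3, 1609/9]
after L5 α=1/2: [13411/72, 226/3, 1789/18]
= [186, 75, 99]

(3,1) stack=L1,L2,L3,L4,L5; from [0,0,0]:
L1 α=3/7: [111/7, 723/7, 327/7]
L2 α=1/3: [354/7, 2111/21, 1907/21]
L3 α=1/2: [1201/14, 4295/42, 3503/42]
L4 α=7/8: [9237/112, 4295/336, 78179/336]
L5 α=1/2: [22453/224, 42263/672, 161171/672]
→ [100, 63, 240]

(0,2) stack=L1,L2,L3,L4,L5,L6; from [0,0,0]:
L1 α=7/8: [287/8, 77/4, 1295/8]
L2 α=1/2: [2159/16, 457/8, 2735/16]
L3 α=5/6: [13519/96, 1219/16, 7135/96]
L4 α=3/4: [50671/384, 7411/64, 61279/384]
L5 α=0: [50671/384, 7411/64, 61279/384]
L6 α=1/8: [433033/3072, 52709/512, 519193/3072]
rounded: [141, 103, 169]

query (3,0) [L1,L2,L3,L4,L5,L6] — begin 0,0,0
L1 α=1: [8, 202, 109]
L2 α=1/3: [31, 219, 349/3]
L3 α=1: [11, 132, 209]
L4 α=1: [110, 181, 29]
L5 α=1/2: [58, 173, 95]
L6 α=1/2: [143/2, 109, 131]
→ [72, 109, 131]

at x=3,y=3 over L1,L2,L3,L4,L5,L6:
+L1 (α=4/7) → [988/7, 696/7, 628/7]
+L2 (α=3/5) → [6428/35, 6243/35, 4112/35]
+L3 (α=1/2) → [3354/35, 13173/70, 5477/70]
+L4 (α=5/8) → [19381/140, 47919/560, 43731/560]
+L5 (α=1/6) → [7095/56, 67967/672, 57619/672]
+L6 (α=3/4) → [33639/224, 571967/2688, 553555/2688]
→ [150, 213, 206]


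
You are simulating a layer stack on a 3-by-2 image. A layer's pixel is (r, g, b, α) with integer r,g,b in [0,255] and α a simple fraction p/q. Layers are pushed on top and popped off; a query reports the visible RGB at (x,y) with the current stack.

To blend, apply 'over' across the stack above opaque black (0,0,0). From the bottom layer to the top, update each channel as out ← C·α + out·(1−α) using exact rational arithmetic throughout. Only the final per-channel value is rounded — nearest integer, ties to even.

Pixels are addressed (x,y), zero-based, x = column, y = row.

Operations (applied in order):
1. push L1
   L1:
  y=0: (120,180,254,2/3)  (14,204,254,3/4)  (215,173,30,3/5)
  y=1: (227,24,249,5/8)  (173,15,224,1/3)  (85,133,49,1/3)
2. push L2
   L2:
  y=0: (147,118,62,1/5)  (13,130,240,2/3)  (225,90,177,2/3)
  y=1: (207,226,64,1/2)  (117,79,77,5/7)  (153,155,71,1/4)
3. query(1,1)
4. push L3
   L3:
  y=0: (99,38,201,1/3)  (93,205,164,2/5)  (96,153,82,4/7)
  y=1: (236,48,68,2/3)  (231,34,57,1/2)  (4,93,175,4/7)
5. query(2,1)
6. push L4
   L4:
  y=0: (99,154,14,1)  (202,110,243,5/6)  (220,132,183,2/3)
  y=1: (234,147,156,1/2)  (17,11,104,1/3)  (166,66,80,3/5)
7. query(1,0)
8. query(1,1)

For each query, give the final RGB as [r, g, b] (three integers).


query (1,1) [L1,L2] — begin 0,0,0
L1 α=1/3: [173/3, 5, 224/3]
L2 α=5/7: [2101/21, 405/7, 229/3]
rounded: [100, 58, 76]

at x=2,y=1 over L1,L2,L3:
L1 α=1/3: [85/3, 133/3, 49/3]
L2 α=1/4: [119/2, 72, 30]
L3 α=4/7: [389/14, 84, 790/7]
rounded: [28, 84, 113]

(1,0) stack=L1,L2,L3,L4; from [0,0,0]:
after L1 α=3/4: [21/2, 153, 381/2]
after L2 α=2/3: [73/6, 413/3, 447/2]
after L3 α=2/5: [89/2, 823/5, 1997/10]
after L4 α=5/6: [703/4, 1191/10, 14147/60]
= [176, 119, 236]

query (1,1) [L1,L2,L3,L4] — begin 0,0,0
+L1 (α=1/3) → [173/3, 5, 224/3]
+L2 (α=5/7) → [2101/21, 405/7, 229/3]
+L3 (α=1/2) → [3476/21, 643/14, 200/3]
+L4 (α=1/3) → [7309/63, 240/7, 712/9]
= [116, 34, 79]


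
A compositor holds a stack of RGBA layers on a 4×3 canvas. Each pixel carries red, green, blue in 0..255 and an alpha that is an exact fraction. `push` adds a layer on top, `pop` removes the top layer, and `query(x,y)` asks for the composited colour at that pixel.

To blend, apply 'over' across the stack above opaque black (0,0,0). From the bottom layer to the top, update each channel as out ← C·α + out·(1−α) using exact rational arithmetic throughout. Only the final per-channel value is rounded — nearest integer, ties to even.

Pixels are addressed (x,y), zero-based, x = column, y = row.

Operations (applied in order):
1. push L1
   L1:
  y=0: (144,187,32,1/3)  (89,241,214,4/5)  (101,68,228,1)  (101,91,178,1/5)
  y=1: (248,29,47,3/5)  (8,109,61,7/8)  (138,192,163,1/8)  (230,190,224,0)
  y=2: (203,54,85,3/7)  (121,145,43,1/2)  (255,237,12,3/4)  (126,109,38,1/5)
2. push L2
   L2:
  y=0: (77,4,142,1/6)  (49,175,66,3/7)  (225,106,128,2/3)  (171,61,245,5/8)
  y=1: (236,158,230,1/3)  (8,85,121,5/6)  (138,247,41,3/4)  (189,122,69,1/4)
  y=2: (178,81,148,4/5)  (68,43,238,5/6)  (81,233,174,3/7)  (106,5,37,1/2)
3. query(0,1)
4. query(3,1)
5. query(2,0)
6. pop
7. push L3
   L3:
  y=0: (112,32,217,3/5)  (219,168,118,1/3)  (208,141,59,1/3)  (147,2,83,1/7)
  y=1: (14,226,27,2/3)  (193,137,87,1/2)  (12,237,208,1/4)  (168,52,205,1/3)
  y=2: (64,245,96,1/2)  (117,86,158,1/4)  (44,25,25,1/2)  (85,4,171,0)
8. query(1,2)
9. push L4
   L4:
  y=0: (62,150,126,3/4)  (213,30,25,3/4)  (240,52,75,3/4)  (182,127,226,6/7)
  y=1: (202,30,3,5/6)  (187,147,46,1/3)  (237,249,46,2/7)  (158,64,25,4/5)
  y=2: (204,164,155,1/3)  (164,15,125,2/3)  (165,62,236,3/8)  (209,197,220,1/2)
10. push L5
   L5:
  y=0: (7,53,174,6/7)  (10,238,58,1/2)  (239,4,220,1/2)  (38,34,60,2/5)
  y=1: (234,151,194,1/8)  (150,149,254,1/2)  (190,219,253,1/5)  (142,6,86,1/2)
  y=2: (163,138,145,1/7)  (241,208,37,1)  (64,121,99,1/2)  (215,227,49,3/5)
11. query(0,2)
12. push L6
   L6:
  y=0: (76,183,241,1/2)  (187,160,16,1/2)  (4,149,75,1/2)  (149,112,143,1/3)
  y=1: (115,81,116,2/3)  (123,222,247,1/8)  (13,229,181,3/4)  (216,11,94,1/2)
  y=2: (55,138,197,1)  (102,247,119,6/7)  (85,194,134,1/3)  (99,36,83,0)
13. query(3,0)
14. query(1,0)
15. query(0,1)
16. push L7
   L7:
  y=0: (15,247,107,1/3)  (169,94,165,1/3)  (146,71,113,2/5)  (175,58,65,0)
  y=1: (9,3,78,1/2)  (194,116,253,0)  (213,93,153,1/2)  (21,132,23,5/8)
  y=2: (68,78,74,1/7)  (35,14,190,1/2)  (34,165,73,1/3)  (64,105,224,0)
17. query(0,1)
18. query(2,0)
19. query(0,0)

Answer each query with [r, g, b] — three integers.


query (0,1) [L1,L2] — begin 0,0,0
+L1 (α=3/5) → [744/5, 87/5, 141/5]
+L2 (α=1/3) → [2668/15, 964/15, 1432/15]
→ [178, 64, 95]

query (3,1) [L1,L2] — begin 0,0,0
+L1 (α=0) → [0, 0, 0]
+L2 (α=1/4) → [189/4, 61/2, 69/4]
rounded: [47, 30, 17]

query (2,0) [L1,L2] — begin 0,0,0
+L1 (α=1) → [101, 68, 228]
+L2 (α=2/3) → [551/3, 280/3, 484/3]
rounded: [184, 93, 161]

query (1,2) [L1,L3] — begin 0,0,0
L1 α=1/2: [121/2, 145/2, 43/2]
L3 α=1/4: [597/8, 607/8, 445/8]
→ [75, 76, 56]

query (0,2) [L1,L3,L4,L5] — begin 0,0,0
+L1 (α=3/7) → [87, 162/7, 255/7]
+L3 (α=1/2) → [151/2, 1877/14, 927/14]
+L4 (α=1/3) → [355/3, 3025/21, 2012/21]
+L5 (α=1/7) → [873/7, 7016/49, 5039/49]
rounded: [125, 143, 103]

query (3,0) [L1,L3,L4,L5,L6] — begin 0,0,0
L1 α=1/5: [101/5, 91/5, 178/5]
L3 α=1/7: [1341/35, 556/35, 1483/35]
L4 α=6/7: [39561/245, 27226/245, 48943/245]
L5 α=2/5: [137303/1225, 98338/1225, 176229/1225]
L6 α=1/3: [152377/1225, 111292/1225, 527633/3675]
→ [124, 91, 144]

query (1,0) [L1,L3,L4,L5,L6] — begin 0,0,0
L1 α=4/5: [356/5, 964/5, 856/5]
L3 α=1/3: [1807/15, 2768/15, 2302/15]
L4 α=3/4: [2848/15, 2059/30, 3427/60]
L5 α=1/2: [1499/15, 9199/60, 6907/120]
L6 α=1/2: [2152/15, 18799/120, 8827/240]
rounded: [143, 157, 37]

query (0,1) [L1,L3,L4,L5,L6] — begin 0,0,0
after L1 α=3/5: [744/5, 87/5, 141/5]
after L3 α=2/3: [884/15, 2347/15, 137/5]
after L4 α=5/6: [8017/45, 4597/90, 106/15]
after L5 α=1/8: [66649/360, 45769/720, 913/30]
after L6 α=2/3: [149449/1080, 162409/2160, 7873/90]
→ [138, 75, 87]

query (0,1) [L1,L3,L4,L5,L6,L7] — begin 0,0,0
after L1 α=3/5: [744/5, 87/5, 141/5]
after L3 α=2/3: [884/15, 2347/15, 137/5]
after L4 α=5/6: [8017/45, 4597/90, 106/15]
after L5 α=1/8: [66649/360, 45769/720, 913/30]
after L6 α=2/3: [149449/1080, 162409/2160, 7873/90]
after L7 α=1/2: [159169/2160, 168889/4320, 14893/180]
→ [74, 39, 83]

at x=2,y=0 over L1,L3,L4,L5,L6,L7:
+L1 (α=1) → [101, 68, 228]
+L3 (α=1/3) → [410/3, 277/3, 515/3]
+L4 (α=3/4) → [1285/6, 745/12, 595/6]
+L5 (α=1/2) → [2719/12, 793/24, 1915/12]
+L6 (α=1/2) → [2767/24, 4369/48, 2815/24]
+L7 (α=2/5) → [5103/40, 6641/80, 4623/40]
rounded: [128, 83, 116]

at x=0,y=0 over L1,L3,L4,L5,L6,L7:
L1 α=1/3: [48, 187/3, 32/3]
L3 α=3/5: [432/5, 662/15, 2017/15]
L4 α=3/4: [681/10, 1853/15, 7687/60]
L5 α=6/7: [1101/70, 6623/105, 70327/420]
L6 α=1/2: [6421/140, 12919/105, 171547/840]
L7 α=1/3: [7471/210, 51773/315, 216487/1260]
rounded: [36, 164, 172]


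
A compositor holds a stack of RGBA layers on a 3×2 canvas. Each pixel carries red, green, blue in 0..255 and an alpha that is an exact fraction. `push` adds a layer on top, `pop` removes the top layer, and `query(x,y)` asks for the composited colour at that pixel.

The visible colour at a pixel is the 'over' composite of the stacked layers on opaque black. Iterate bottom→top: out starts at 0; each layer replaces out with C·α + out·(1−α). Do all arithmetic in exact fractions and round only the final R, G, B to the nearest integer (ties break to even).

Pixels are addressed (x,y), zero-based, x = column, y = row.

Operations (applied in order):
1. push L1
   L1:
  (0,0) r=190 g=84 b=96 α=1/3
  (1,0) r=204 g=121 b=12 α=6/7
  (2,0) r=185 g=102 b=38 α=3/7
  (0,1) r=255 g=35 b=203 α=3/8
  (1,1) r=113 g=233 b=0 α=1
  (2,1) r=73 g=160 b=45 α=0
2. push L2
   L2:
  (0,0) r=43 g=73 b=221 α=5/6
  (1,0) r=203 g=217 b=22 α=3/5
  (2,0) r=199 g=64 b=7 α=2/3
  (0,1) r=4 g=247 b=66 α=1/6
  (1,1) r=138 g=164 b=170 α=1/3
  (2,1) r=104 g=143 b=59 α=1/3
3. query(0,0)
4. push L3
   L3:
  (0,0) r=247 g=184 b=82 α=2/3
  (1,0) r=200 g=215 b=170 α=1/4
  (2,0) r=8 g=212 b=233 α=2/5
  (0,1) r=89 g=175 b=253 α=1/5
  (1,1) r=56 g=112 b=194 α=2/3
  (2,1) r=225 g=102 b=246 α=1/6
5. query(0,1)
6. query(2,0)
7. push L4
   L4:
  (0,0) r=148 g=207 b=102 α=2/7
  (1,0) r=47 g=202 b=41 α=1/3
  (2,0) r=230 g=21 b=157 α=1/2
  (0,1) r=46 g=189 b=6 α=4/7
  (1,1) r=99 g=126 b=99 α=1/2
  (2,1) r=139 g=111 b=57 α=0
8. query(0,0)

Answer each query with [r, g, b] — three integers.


query (0,0) [L1,L2] — begin 0,0,0
L1 α=1/3: [190/3, 28, 32]
L2 α=5/6: [835/18, 131/2, 379/2]
= [46, 66, 190]

(0,1) stack=L1,L2,L3; from [0,0,0]:
+L1 (α=3/8) → [765/8, 105/8, 609/8]
+L2 (α=1/6) → [3857/48, 2501/48, 1191/16]
+L3 (α=1/5) → [985/12, 4601/60, 2203/20]
→ [82, 77, 110]

at x=2,y=0 over L1,L2,L3:
+L1 (α=3/7) → [555/7, 306/7, 114/7]
+L2 (α=2/3) → [3341/21, 1202/21, 212/21]
+L3 (α=2/5) → [3453/35, 834/7, 3474/35]
rounded: [99, 119, 99]

at x=0,y=0 over L1,L2,L3,L4:
L1 α=1/3: [190/3, 28, 32]
L2 α=5/6: [835/18, 131/2, 379/2]
L3 α=2/3: [9727/54, 289/2, 707/6]
L4 α=2/7: [64619/378, 2273/14, 4759/42]
= [171, 162, 113]


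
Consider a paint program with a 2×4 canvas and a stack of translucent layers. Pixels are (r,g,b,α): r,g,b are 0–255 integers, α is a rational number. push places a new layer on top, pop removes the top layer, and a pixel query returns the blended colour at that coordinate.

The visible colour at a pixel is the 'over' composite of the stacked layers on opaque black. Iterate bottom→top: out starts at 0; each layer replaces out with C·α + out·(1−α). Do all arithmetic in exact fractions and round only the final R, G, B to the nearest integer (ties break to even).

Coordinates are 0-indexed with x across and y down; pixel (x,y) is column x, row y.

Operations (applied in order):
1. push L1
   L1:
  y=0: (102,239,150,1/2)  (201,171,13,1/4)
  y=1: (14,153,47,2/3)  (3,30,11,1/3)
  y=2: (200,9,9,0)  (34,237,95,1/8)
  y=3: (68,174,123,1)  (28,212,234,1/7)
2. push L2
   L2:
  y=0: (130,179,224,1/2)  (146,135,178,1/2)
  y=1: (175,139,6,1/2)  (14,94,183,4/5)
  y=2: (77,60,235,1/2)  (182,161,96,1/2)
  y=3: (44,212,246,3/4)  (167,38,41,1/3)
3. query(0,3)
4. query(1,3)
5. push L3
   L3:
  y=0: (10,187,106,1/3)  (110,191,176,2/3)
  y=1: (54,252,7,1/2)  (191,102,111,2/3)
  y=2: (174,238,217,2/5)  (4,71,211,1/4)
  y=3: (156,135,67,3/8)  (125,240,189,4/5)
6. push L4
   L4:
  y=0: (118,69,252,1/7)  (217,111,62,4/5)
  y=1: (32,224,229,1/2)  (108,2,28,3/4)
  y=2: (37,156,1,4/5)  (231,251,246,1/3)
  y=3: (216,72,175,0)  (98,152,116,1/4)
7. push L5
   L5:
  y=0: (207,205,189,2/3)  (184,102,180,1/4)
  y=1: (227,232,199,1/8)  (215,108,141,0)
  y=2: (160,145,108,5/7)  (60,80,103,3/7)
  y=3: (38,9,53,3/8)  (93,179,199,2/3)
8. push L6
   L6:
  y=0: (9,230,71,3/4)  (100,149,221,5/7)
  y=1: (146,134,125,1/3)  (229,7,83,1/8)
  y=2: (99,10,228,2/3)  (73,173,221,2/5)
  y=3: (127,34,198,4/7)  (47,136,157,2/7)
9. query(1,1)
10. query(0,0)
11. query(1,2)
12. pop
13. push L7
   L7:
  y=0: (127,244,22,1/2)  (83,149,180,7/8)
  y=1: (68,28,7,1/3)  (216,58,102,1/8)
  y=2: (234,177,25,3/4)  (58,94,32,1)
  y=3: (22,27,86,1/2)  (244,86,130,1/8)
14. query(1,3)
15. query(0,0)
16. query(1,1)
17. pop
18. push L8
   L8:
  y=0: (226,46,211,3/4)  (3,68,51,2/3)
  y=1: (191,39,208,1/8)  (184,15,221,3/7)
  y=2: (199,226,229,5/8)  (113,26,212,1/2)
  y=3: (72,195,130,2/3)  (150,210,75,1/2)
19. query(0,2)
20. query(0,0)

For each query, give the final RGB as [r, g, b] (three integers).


query (0,3) [L1,L2] — begin 0,0,0
L1 α=1: [68, 174, 123]
L2 α=3/4: [50, 405/2, 861/4]
rounded: [50, 202, 215]

(1,3) stack=L1,L2; from [0,0,0]:
after L1 α=1/7: [4, 212/7, 234/7]
after L2 α=1/3: [175/3, 230/7, 755/21]
→ [58, 33, 36]

(1,1) stack=L1,L2,L3,L4,L5,L6; from [0,0,0]:
L1 α=1/3: [1, 10, 11/3]
L2 α=4/5: [57/5, 386/5, 2207/15]
L3 α=2/3: [1967/15, 1406/15, 5537/45]
L4 α=3/4: [6827/60, 374/15, 9317/180]
L5 α=0: [6827/60, 374/15, 9317/180]
L6 α=1/8: [61529/480, 2723/120, 80159/1440]
= [128, 23, 56]

query (0,0) [L1,L2,L3,L4,L5,L6] — begin 0,0,0
L1 α=1/2: [51, 239/2, 75]
L2 α=1/2: [181/2, 597/4, 299/2]
L3 α=1/3: [191/3, 971/6, 135]
L4 α=1/7: [500/7, 1040/7, 1062/7]
L5 α=2/3: [3398/21, 3910/21, 1236/7]
L6 α=3/4: [3965/84, 4600/21, 2727/28]
rounded: [47, 219, 97]

(1,2) stack=L1,L2,L3,L4,L5,L6; from [0,0,0]:
after L1 α=1/8: [17/4, 237/8, 95/8]
after L2 α=1/2: [745/8, 1525/16, 863/16]
after L3 α=1/4: [2267/32, 5711/64, 5965/64]
after L4 α=1/3: [5963/48, 4581/32, 13837/96]
after L5 α=3/7: [8123/84, 6501/56, 21253/168]
after L6 α=2/5: [12211/140, 38879/280, 9201/56]
→ [87, 139, 164]

at x=1,y=3 over L1,L2,L3,L4,L5,L7:
L1 α=1/7: [4, 212/7, 234/7]
L2 α=1/3: [175/3, 230/7, 755/21]
L3 α=4/5: [335/3, 1390/7, 16631/105]
L4 α=1/4: [433/4, 2617/14, 20691/140]
L5 α=2/3: [1177/12, 2543/14, 76411/420]
L7 α=1/8: [11167/96, 2715/16, 84211/480]
→ [116, 170, 175]

query (0,0) [L1,L2,L3,L4,L5,L7] — begin 0,0,0
+L1 (α=1/2) → [51, 239/2, 75]
+L2 (α=1/2) → [181/2, 597/4, 299/2]
+L3 (α=1/3) → [191/3, 971/6, 135]
+L4 (α=1/7) → [500/7, 1040/7, 1062/7]
+L5 (α=2/3) → [3398/21, 3910/21, 1236/7]
+L7 (α=1/2) → [6065/42, 4517/21, 695/7]
rounded: [144, 215, 99]

query (1,1) [L1,L2,L3,L4,L5,L7] — begin 0,0,0
+L1 (α=1/3) → [1, 10, 11/3]
+L2 (α=4/5) → [57/5, 386/5, 2207/15]
+L3 (α=2/3) → [1967/15, 1406/15, 5537/45]
+L4 (α=3/4) → [6827/60, 374/15, 9317/180]
+L5 (α=0) → [6827/60, 374/15, 9317/180]
+L7 (α=1/8) → [60749/480, 436/15, 83579/1440]
→ [127, 29, 58]

(0,2) stack=L1,L2,L3,L4,L5,L8; from [0,0,0]:
+L1 (α=0) → [0, 0, 0]
+L2 (α=1/2) → [77/2, 30, 235/2]
+L3 (α=2/5) → [927/10, 566/5, 1573/10]
+L4 (α=4/5) → [2407/50, 3686/25, 1613/50]
+L5 (α=5/7) → [3201/25, 25497/175, 2159/25]
+L8 (α=5/8) → [17239/100, 274241/1400, 17551/100]
→ [172, 196, 176]

(0,0) stack=L1,L2,L3,L4,L5,L8; from [0,0,0]:
after L1 α=1/2: [51, 239/2, 75]
after L2 α=1/2: [181/2, 597/4, 299/2]
after L3 α=1/3: [191/3, 971/6, 135]
after L4 α=1/7: [500/7, 1040/7, 1062/7]
after L5 α=2/3: [3398/21, 3910/21, 1236/7]
after L8 α=3/4: [4409/21, 1702/21, 5667/28]
→ [210, 81, 202]
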